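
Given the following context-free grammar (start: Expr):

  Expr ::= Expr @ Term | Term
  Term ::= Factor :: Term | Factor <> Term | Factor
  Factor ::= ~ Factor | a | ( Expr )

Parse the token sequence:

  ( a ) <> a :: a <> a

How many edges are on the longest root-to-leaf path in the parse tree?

[Expr [Term [Factor ( [Expr [Term [Factor a]]] )] <> [Term [Factor a] :: [Term [Factor a] <> [Term [Factor a]]]]]]

6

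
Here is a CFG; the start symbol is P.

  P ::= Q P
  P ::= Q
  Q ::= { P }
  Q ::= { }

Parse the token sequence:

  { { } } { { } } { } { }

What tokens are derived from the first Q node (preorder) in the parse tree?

{ { } }

[P [Q { [P [Q { }]] }] [P [Q { [P [Q { }]] }] [P [Q { }] [P [Q { }]]]]]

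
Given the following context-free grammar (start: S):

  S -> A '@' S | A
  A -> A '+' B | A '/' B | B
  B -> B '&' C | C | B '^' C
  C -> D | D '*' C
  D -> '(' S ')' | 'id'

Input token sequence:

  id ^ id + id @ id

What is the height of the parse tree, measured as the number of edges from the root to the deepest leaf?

[S [A [A [B [B [C [D id]]] ^ [C [D id]]]] + [B [C [D id]]]] @ [S [A [B [C [D id]]]]]]

7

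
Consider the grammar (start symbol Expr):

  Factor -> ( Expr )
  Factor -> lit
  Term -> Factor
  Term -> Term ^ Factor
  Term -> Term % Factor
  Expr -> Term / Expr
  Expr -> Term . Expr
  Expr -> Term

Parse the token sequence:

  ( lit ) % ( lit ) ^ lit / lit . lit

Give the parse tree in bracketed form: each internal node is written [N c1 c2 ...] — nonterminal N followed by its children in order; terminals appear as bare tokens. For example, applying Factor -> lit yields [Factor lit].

Expr
Term / Expr
Term ^ Factor / Expr
Term % Factor ^ Factor / Expr
Factor % Factor ^ Factor / Expr
( Expr ) % Factor ^ Factor / Expr
( Term ) % Factor ^ Factor / Expr
( Factor ) % Factor ^ Factor / Expr
( lit ) % Factor ^ Factor / Expr
( lit ) % ( Expr ) ^ Factor / Expr
( lit ) % ( Term ) ^ Factor / Expr
( lit ) % ( Factor ) ^ Factor / Expr
( lit ) % ( lit ) ^ Factor / Expr
( lit ) % ( lit ) ^ lit / Expr
( lit ) % ( lit ) ^ lit / Term . Expr
( lit ) % ( lit ) ^ lit / Factor . Expr
( lit ) % ( lit ) ^ lit / lit . Expr
( lit ) % ( lit ) ^ lit / lit . Term
( lit ) % ( lit ) ^ lit / lit . Factor
( lit ) % ( lit ) ^ lit / lit . lit

[Expr [Term [Term [Term [Factor ( [Expr [Term [Factor lit]]] )]] % [Factor ( [Expr [Term [Factor lit]]] )]] ^ [Factor lit]] / [Expr [Term [Factor lit]] . [Expr [Term [Factor lit]]]]]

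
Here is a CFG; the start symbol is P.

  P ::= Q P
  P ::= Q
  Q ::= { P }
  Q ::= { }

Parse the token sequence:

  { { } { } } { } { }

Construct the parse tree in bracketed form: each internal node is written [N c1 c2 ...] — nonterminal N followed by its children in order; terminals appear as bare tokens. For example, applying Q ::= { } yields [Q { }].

P
Q P
{ P } P
{ Q P } P
{ { } P } P
{ { } Q } P
{ { } { } } P
{ { } { } } Q P
{ { } { } } { } P
{ { } { } } { } Q
{ { } { } } { } { }

[P [Q { [P [Q { }] [P [Q { }]]] }] [P [Q { }] [P [Q { }]]]]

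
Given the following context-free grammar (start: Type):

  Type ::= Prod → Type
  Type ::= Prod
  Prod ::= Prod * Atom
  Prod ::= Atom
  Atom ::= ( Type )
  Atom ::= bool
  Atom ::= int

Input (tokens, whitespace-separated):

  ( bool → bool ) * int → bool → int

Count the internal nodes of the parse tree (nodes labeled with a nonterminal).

[Type [Prod [Prod [Atom ( [Type [Prod [Atom bool]] → [Type [Prod [Atom bool]]]] )]] * [Atom int]] → [Type [Prod [Atom bool]] → [Type [Prod [Atom int]]]]]

17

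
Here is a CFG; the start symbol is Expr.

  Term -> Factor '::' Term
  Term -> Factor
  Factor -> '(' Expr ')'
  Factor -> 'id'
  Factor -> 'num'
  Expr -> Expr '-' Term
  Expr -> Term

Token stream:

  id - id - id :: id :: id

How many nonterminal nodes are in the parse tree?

[Expr [Expr [Expr [Term [Factor id]]] - [Term [Factor id]]] - [Term [Factor id] :: [Term [Factor id] :: [Term [Factor id]]]]]

13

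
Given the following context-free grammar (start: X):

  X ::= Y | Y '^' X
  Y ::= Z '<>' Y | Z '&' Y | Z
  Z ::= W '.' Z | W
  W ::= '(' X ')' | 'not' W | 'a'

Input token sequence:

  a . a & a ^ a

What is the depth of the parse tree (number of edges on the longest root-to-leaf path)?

5

[X [Y [Z [W a] . [Z [W a]]] & [Y [Z [W a]]]] ^ [X [Y [Z [W a]]]]]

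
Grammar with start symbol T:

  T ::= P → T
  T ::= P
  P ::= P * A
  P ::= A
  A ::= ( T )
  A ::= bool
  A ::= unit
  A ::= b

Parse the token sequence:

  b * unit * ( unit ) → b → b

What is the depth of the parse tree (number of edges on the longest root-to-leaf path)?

6

[T [P [P [P [A b]] * [A unit]] * [A ( [T [P [A unit]]] )]] → [T [P [A b]] → [T [P [A b]]]]]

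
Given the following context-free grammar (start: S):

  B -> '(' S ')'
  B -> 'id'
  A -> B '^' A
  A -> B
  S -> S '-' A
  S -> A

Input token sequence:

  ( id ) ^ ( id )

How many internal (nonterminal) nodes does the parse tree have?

11

[S [A [B ( [S [A [B id]]] )] ^ [A [B ( [S [A [B id]]] )]]]]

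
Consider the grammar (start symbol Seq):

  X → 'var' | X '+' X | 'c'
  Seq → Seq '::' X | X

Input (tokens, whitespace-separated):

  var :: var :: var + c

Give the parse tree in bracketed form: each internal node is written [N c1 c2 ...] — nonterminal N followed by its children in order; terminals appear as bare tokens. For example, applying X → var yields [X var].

Seq
Seq :: X
Seq :: X :: X
X :: X :: X
var :: X :: X
var :: var :: X
var :: var :: X + X
var :: var :: var + X
var :: var :: var + c

[Seq [Seq [Seq [X var]] :: [X var]] :: [X [X var] + [X c]]]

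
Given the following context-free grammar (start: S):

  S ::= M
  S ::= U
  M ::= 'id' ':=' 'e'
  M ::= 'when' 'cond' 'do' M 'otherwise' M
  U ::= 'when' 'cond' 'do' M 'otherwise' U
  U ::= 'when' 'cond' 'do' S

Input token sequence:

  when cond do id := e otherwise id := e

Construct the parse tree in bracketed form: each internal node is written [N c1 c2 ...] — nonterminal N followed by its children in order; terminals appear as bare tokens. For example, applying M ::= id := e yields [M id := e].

S
M
when cond do M otherwise M
when cond do id := e otherwise M
when cond do id := e otherwise id := e

[S [M when cond do [M id := e] otherwise [M id := e]]]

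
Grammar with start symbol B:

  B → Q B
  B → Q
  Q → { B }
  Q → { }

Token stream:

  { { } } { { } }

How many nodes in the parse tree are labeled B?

[B [Q { [B [Q { }]] }] [B [Q { [B [Q { }]] }]]]

4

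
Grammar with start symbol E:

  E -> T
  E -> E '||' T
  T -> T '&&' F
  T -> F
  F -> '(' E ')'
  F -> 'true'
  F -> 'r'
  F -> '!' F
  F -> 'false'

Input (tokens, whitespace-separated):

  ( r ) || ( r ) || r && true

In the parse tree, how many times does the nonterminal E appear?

[E [E [E [T [F ( [E [T [F r]]] )]]] || [T [F ( [E [T [F r]]] )]]] || [T [T [F r]] && [F true]]]

5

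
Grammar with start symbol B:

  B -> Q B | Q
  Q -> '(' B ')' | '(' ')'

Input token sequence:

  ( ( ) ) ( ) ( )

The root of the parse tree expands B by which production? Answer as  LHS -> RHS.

[B [Q ( [B [Q ( )]] )] [B [Q ( )] [B [Q ( )]]]]

B -> Q B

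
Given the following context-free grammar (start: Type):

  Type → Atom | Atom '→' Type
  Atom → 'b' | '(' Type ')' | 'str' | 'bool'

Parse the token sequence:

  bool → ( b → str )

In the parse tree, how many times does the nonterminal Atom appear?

4

[Type [Atom bool] → [Type [Atom ( [Type [Atom b] → [Type [Atom str]]] )]]]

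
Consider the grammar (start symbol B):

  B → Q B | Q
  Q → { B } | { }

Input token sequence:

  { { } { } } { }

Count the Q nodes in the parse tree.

4

[B [Q { [B [Q { }] [B [Q { }]]] }] [B [Q { }]]]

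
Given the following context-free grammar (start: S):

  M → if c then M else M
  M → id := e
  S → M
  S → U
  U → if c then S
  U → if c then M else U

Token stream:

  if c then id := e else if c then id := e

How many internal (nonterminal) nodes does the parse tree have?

6

[S [U if c then [M id := e] else [U if c then [S [M id := e]]]]]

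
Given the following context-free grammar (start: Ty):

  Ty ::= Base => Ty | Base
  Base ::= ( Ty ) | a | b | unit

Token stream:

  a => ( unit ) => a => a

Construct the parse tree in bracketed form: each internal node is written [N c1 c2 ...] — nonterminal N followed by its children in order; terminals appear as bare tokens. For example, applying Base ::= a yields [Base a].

[Ty [Base a] => [Ty [Base ( [Ty [Base unit]] )] => [Ty [Base a] => [Ty [Base a]]]]]

Ty
Base => Ty
a => Ty
a => Base => Ty
a => ( Ty ) => Ty
a => ( Base ) => Ty
a => ( unit ) => Ty
a => ( unit ) => Base => Ty
a => ( unit ) => a => Ty
a => ( unit ) => a => Base
a => ( unit ) => a => a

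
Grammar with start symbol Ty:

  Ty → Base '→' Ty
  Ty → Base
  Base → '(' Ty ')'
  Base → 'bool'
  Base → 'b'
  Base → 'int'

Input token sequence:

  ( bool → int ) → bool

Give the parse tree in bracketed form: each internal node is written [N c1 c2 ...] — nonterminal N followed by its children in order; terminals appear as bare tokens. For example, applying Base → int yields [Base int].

Ty
Base → Ty
( Ty ) → Ty
( Base → Ty ) → Ty
( bool → Ty ) → Ty
( bool → Base ) → Ty
( bool → int ) → Ty
( bool → int ) → Base
( bool → int ) → bool

[Ty [Base ( [Ty [Base bool] → [Ty [Base int]]] )] → [Ty [Base bool]]]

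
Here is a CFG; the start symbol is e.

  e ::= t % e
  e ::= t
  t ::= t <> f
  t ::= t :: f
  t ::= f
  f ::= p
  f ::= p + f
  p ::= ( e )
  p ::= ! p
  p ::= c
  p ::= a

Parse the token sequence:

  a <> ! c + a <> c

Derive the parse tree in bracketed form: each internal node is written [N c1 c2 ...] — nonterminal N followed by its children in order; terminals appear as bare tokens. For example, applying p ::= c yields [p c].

[e [t [t [t [f [p a]]] <> [f [p ! [p c]] + [f [p a]]]] <> [f [p c]]]]

e
t
t <> f
t <> f <> f
f <> f <> f
p <> f <> f
a <> f <> f
a <> p + f <> f
a <> ! p + f <> f
a <> ! c + f <> f
a <> ! c + p <> f
a <> ! c + a <> f
a <> ! c + a <> p
a <> ! c + a <> c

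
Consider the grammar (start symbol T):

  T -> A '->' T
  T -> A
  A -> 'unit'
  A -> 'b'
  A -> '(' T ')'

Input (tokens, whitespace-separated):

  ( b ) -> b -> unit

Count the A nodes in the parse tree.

[T [A ( [T [A b]] )] -> [T [A b] -> [T [A unit]]]]

4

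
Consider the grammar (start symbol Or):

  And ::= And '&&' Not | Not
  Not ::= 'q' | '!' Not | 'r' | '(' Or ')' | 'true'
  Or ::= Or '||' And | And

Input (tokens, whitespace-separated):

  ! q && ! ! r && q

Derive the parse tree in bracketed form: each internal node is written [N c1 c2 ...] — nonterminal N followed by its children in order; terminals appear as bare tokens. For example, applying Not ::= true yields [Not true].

Or
And
And && Not
And && Not && Not
Not && Not && Not
! Not && Not && Not
! q && Not && Not
! q && ! Not && Not
! q && ! ! Not && Not
! q && ! ! r && Not
! q && ! ! r && q

[Or [And [And [And [Not ! [Not q]]] && [Not ! [Not ! [Not r]]]] && [Not q]]]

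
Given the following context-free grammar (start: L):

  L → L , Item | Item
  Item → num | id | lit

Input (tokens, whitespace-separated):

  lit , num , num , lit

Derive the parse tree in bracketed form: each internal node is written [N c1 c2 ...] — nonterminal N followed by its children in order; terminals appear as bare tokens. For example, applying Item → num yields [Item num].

L
L , Item
L , Item , Item
L , Item , Item , Item
Item , Item , Item , Item
lit , Item , Item , Item
lit , num , Item , Item
lit , num , num , Item
lit , num , num , lit

[L [L [L [L [Item lit]] , [Item num]] , [Item num]] , [Item lit]]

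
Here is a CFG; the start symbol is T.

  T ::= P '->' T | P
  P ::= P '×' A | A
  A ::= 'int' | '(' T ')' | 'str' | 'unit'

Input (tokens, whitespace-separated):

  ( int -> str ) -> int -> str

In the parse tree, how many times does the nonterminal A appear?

[T [P [A ( [T [P [A int]] -> [T [P [A str]]]] )]] -> [T [P [A int]] -> [T [P [A str]]]]]

5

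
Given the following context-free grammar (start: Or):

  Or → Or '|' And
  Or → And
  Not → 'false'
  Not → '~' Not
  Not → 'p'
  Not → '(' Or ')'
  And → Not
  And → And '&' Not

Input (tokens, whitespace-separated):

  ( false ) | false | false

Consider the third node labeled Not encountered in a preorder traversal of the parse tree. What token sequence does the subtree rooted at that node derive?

[Or [Or [Or [And [Not ( [Or [And [Not false]]] )]]] | [And [Not false]]] | [And [Not false]]]

false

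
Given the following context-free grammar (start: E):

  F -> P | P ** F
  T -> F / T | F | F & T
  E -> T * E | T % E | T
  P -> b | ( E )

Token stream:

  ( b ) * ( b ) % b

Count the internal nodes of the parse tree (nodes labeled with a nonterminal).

20

[E [T [F [P ( [E [T [F [P b]]]] )]]] * [E [T [F [P ( [E [T [F [P b]]]] )]]] % [E [T [F [P b]]]]]]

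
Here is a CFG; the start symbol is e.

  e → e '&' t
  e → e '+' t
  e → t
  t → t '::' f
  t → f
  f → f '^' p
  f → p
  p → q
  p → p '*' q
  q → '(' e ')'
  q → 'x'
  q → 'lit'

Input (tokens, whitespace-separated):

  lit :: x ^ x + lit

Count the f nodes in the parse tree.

[e [e [t [t [f [p [q lit]]]] :: [f [f [p [q x]]] ^ [p [q x]]]]] + [t [f [p [q lit]]]]]

4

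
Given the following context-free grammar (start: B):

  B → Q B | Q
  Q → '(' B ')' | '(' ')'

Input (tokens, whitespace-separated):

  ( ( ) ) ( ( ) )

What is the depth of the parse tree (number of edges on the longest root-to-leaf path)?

5

[B [Q ( [B [Q ( )]] )] [B [Q ( [B [Q ( )]] )]]]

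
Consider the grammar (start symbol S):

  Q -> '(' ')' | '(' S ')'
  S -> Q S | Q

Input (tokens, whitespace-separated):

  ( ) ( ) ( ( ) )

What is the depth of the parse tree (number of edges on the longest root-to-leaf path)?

[S [Q ( )] [S [Q ( )] [S [Q ( [S [Q ( )]] )]]]]

6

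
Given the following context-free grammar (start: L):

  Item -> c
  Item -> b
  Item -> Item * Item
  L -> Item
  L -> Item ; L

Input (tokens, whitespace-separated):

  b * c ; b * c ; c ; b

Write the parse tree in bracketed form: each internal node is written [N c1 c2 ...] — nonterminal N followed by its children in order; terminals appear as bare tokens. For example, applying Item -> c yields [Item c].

[L [Item [Item b] * [Item c]] ; [L [Item [Item b] * [Item c]] ; [L [Item c] ; [L [Item b]]]]]

L
Item ; L
Item * Item ; L
b * Item ; L
b * c ; L
b * c ; Item ; L
b * c ; Item * Item ; L
b * c ; b * Item ; L
b * c ; b * c ; L
b * c ; b * c ; Item ; L
b * c ; b * c ; c ; L
b * c ; b * c ; c ; Item
b * c ; b * c ; c ; b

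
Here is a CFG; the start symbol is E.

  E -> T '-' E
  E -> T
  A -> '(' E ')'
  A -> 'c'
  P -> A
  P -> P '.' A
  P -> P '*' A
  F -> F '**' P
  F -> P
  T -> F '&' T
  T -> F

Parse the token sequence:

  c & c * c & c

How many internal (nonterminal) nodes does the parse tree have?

[E [T [F [P [A c]]] & [T [F [P [P [A c]] * [A c]]] & [T [F [P [A c]]]]]]]

15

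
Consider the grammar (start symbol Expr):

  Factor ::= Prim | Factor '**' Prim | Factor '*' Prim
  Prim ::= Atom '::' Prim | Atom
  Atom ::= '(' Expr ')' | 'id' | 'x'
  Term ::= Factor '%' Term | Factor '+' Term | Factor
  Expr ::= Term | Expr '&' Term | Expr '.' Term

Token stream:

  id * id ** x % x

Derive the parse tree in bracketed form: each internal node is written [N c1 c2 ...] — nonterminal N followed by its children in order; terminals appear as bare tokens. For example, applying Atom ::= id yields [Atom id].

[Expr [Term [Factor [Factor [Factor [Prim [Atom id]]] * [Prim [Atom id]]] ** [Prim [Atom x]]] % [Term [Factor [Prim [Atom x]]]]]]

Expr
Term
Factor % Term
Factor ** Prim % Term
Factor * Prim ** Prim % Term
Prim * Prim ** Prim % Term
Atom * Prim ** Prim % Term
id * Prim ** Prim % Term
id * Atom ** Prim % Term
id * id ** Prim % Term
id * id ** Atom % Term
id * id ** x % Term
id * id ** x % Factor
id * id ** x % Prim
id * id ** x % Atom
id * id ** x % x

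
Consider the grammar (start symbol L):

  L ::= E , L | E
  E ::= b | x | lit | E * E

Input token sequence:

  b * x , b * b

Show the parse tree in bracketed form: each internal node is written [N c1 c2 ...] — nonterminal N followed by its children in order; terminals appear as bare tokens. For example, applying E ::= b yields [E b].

[L [E [E b] * [E x]] , [L [E [E b] * [E b]]]]

L
E , L
E * E , L
b * E , L
b * x , L
b * x , E
b * x , E * E
b * x , b * E
b * x , b * b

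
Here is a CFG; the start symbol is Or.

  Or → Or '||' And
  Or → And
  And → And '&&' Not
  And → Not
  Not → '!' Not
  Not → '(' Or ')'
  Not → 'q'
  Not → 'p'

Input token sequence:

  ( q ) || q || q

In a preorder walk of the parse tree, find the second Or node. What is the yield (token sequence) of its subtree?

[Or [Or [Or [And [Not ( [Or [And [Not q]]] )]]] || [And [Not q]]] || [And [Not q]]]

( q ) || q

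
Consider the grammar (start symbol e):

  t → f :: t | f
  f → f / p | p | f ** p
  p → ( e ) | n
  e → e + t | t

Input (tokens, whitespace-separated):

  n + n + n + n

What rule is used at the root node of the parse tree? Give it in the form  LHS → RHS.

e → e + t

[e [e [e [e [t [f [p n]]]] + [t [f [p n]]]] + [t [f [p n]]]] + [t [f [p n]]]]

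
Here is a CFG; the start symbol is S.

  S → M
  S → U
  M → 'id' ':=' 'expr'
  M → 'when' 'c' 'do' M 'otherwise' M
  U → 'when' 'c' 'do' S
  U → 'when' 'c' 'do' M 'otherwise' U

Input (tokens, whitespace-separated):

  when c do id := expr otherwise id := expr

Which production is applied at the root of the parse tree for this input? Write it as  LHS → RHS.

[S [M when c do [M id := expr] otherwise [M id := expr]]]

S → M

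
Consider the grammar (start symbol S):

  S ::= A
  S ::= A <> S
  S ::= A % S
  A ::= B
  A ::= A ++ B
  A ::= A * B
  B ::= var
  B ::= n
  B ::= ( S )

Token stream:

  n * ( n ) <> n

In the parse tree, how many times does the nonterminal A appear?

4

[S [A [A [B n]] * [B ( [S [A [B n]]] )]] <> [S [A [B n]]]]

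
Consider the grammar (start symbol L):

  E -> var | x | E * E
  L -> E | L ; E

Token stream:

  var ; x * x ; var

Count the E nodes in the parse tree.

[L [L [L [E var]] ; [E [E x] * [E x]]] ; [E var]]

5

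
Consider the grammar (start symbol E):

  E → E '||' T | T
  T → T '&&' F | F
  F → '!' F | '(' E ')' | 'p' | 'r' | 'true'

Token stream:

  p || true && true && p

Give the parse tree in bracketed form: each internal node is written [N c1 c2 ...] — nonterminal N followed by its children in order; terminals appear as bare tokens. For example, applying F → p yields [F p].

E
E || T
T || T
F || T
p || T
p || T && F
p || T && F && F
p || F && F && F
p || true && F && F
p || true && true && F
p || true && true && p

[E [E [T [F p]]] || [T [T [T [F true]] && [F true]] && [F p]]]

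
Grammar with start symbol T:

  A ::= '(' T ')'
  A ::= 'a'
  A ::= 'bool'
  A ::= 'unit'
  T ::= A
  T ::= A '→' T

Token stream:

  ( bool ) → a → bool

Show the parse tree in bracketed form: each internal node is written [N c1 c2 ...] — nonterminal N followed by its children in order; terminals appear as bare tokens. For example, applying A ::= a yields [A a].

[T [A ( [T [A bool]] )] → [T [A a] → [T [A bool]]]]

T
A → T
( T ) → T
( A ) → T
( bool ) → T
( bool ) → A → T
( bool ) → a → T
( bool ) → a → A
( bool ) → a → bool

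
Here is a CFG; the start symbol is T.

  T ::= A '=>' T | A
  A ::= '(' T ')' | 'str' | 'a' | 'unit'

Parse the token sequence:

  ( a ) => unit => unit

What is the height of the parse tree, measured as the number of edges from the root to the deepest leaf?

4

[T [A ( [T [A a]] )] => [T [A unit] => [T [A unit]]]]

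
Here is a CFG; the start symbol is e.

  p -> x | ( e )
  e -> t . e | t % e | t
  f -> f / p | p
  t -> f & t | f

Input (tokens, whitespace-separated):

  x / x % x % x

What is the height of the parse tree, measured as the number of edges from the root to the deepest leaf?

[e [t [f [f [p x]] / [p x]]] % [e [t [f [p x]]] % [e [t [f [p x]]]]]]

6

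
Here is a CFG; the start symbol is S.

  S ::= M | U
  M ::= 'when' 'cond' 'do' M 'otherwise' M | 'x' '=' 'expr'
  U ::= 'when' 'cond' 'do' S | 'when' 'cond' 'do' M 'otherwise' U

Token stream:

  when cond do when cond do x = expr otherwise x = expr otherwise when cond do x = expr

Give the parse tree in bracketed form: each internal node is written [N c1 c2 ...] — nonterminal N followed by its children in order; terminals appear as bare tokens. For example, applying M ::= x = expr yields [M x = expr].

[S [U when cond do [M when cond do [M x = expr] otherwise [M x = expr]] otherwise [U when cond do [S [M x = expr]]]]]

S
U
when cond do M otherwise U
when cond do when cond do M otherwise M otherwise U
when cond do when cond do x = expr otherwise M otherwise U
when cond do when cond do x = expr otherwise x = expr otherwise U
when cond do when cond do x = expr otherwise x = expr otherwise when cond do S
when cond do when cond do x = expr otherwise x = expr otherwise when cond do M
when cond do when cond do x = expr otherwise x = expr otherwise when cond do x = expr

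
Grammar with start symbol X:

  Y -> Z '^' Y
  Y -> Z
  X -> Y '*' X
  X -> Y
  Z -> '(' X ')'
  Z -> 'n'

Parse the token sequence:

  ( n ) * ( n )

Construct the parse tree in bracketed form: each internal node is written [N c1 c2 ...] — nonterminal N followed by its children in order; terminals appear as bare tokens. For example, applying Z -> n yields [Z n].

X
Y * X
Z * X
( X ) * X
( Y ) * X
( Z ) * X
( n ) * X
( n ) * Y
( n ) * Z
( n ) * ( X )
( n ) * ( Y )
( n ) * ( Z )
( n ) * ( n )

[X [Y [Z ( [X [Y [Z n]]] )]] * [X [Y [Z ( [X [Y [Z n]]] )]]]]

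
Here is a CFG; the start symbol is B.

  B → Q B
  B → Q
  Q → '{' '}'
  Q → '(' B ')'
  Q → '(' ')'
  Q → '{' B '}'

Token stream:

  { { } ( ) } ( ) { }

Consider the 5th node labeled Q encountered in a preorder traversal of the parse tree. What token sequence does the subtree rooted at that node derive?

[B [Q { [B [Q { }] [B [Q ( )]]] }] [B [Q ( )] [B [Q { }]]]]

{ }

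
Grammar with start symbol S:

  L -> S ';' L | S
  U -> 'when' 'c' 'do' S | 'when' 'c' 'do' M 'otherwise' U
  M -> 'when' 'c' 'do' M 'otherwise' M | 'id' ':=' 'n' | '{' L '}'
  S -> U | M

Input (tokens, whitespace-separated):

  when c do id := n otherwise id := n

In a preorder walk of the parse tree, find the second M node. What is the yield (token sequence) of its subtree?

[S [M when c do [M id := n] otherwise [M id := n]]]

id := n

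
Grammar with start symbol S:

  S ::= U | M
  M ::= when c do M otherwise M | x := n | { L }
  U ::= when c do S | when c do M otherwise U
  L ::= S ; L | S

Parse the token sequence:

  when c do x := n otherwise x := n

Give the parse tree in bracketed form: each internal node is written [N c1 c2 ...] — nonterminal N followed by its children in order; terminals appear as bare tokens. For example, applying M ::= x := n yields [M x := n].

S
M
when c do M otherwise M
when c do x := n otherwise M
when c do x := n otherwise x := n

[S [M when c do [M x := n] otherwise [M x := n]]]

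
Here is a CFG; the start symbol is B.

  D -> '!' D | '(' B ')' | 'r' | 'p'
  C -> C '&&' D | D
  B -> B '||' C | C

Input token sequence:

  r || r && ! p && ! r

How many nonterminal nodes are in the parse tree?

12

[B [B [C [D r]]] || [C [C [C [D r]] && [D ! [D p]]] && [D ! [D r]]]]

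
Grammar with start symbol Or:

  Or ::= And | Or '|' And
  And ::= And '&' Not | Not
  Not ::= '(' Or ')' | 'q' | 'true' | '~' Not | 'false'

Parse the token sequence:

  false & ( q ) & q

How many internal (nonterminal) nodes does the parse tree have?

10

[Or [And [And [And [Not false]] & [Not ( [Or [And [Not q]]] )]] & [Not q]]]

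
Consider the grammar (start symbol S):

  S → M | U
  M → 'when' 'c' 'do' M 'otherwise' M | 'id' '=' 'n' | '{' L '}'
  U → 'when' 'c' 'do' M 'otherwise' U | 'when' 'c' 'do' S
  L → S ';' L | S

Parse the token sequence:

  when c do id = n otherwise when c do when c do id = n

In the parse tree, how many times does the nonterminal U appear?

[S [U when c do [M id = n] otherwise [U when c do [S [U when c do [S [M id = n]]]]]]]

3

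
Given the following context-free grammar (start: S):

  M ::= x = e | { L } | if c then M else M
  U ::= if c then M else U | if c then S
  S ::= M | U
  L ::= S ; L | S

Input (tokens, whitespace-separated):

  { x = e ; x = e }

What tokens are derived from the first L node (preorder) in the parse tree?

[S [M { [L [S [M x = e]] ; [L [S [M x = e]]]] }]]

x = e ; x = e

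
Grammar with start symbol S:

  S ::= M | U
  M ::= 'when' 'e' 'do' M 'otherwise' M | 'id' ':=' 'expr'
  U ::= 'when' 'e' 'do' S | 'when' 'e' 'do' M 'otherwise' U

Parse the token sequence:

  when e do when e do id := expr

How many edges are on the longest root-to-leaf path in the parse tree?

6

[S [U when e do [S [U when e do [S [M id := expr]]]]]]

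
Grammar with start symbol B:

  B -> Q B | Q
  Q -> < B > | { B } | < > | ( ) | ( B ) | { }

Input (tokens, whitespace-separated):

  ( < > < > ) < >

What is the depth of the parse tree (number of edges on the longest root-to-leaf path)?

[B [Q ( [B [Q < >] [B [Q < >]]] )] [B [Q < >]]]

5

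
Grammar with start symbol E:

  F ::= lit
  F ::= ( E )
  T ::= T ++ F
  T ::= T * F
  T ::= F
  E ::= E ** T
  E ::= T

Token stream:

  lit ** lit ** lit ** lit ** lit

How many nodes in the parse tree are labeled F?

[E [E [E [E [E [T [F lit]]] ** [T [F lit]]] ** [T [F lit]]] ** [T [F lit]]] ** [T [F lit]]]

5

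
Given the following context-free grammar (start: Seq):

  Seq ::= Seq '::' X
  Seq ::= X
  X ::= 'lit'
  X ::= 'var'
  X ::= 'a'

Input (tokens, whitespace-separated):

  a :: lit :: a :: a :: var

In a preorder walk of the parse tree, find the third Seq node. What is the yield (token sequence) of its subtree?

a :: lit :: a

[Seq [Seq [Seq [Seq [Seq [X a]] :: [X lit]] :: [X a]] :: [X a]] :: [X var]]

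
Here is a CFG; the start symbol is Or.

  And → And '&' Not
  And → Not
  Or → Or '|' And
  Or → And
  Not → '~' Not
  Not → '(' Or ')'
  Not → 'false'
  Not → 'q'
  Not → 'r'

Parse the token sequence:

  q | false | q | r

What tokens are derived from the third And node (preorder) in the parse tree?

q

[Or [Or [Or [Or [And [Not q]]] | [And [Not false]]] | [And [Not q]]] | [And [Not r]]]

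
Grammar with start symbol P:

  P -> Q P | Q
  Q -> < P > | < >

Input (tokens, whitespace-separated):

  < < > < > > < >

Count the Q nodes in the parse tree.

4

[P [Q < [P [Q < >] [P [Q < >]]] >] [P [Q < >]]]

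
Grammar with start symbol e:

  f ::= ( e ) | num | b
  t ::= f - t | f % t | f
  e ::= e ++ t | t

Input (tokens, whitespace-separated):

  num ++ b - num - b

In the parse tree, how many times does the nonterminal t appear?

[e [e [t [f num]]] ++ [t [f b] - [t [f num] - [t [f b]]]]]

4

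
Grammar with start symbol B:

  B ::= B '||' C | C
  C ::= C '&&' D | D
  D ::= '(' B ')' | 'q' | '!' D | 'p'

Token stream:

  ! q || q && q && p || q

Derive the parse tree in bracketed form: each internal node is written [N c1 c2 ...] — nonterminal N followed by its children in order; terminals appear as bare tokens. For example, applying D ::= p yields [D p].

B
B || C
B || C || C
C || C || C
D || C || C
! D || C || C
! q || C || C
! q || C && D || C
! q || C && D && D || C
! q || D && D && D || C
! q || q && D && D || C
! q || q && q && D || C
! q || q && q && p || C
! q || q && q && p || D
! q || q && q && p || q

[B [B [B [C [D ! [D q]]]] || [C [C [C [D q]] && [D q]] && [D p]]] || [C [D q]]]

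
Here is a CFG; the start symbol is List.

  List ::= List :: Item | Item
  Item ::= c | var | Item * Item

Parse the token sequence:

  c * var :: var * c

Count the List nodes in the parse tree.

2

[List [List [Item [Item c] * [Item var]]] :: [Item [Item var] * [Item c]]]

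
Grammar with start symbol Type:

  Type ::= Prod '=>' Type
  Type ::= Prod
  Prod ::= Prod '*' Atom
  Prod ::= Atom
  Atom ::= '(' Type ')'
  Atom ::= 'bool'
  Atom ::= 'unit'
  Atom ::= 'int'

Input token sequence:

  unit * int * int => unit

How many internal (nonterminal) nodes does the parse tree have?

[Type [Prod [Prod [Prod [Atom unit]] * [Atom int]] * [Atom int]] => [Type [Prod [Atom unit]]]]

10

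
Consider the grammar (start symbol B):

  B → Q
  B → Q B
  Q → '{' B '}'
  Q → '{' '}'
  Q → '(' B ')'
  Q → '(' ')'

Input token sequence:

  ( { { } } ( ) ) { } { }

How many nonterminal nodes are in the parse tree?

12

[B [Q ( [B [Q { [B [Q { }]] }] [B [Q ( )]]] )] [B [Q { }] [B [Q { }]]]]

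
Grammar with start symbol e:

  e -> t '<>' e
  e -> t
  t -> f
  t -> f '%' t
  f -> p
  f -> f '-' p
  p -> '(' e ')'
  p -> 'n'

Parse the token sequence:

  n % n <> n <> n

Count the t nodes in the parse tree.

4

[e [t [f [p n]] % [t [f [p n]]]] <> [e [t [f [p n]]] <> [e [t [f [p n]]]]]]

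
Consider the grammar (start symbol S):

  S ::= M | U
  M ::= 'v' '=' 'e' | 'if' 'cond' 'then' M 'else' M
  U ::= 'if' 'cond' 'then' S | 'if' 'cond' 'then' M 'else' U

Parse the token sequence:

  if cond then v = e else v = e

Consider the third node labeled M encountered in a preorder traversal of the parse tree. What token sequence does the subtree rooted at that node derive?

v = e

[S [M if cond then [M v = e] else [M v = e]]]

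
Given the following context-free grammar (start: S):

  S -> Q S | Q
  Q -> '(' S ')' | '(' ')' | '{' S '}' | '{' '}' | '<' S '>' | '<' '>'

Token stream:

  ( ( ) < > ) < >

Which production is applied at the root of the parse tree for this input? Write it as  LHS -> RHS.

S -> Q S

[S [Q ( [S [Q ( )] [S [Q < >]]] )] [S [Q < >]]]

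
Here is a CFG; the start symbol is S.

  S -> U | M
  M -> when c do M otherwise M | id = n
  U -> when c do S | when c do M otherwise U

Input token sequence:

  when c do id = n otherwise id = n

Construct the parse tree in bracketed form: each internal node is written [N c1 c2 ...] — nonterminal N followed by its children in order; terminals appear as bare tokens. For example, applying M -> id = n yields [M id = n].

[S [M when c do [M id = n] otherwise [M id = n]]]

S
M
when c do M otherwise M
when c do id = n otherwise M
when c do id = n otherwise id = n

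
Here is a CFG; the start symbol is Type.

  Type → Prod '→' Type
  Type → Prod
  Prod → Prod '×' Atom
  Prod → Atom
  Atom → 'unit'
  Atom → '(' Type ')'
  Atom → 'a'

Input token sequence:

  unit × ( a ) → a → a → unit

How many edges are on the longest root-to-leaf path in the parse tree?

6

[Type [Prod [Prod [Atom unit]] × [Atom ( [Type [Prod [Atom a]]] )]] → [Type [Prod [Atom a]] → [Type [Prod [Atom a]] → [Type [Prod [Atom unit]]]]]]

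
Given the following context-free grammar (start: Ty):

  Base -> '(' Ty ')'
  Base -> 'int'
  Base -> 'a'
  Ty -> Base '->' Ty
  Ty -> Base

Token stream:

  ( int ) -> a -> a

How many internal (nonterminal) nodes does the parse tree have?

[Ty [Base ( [Ty [Base int]] )] -> [Ty [Base a] -> [Ty [Base a]]]]

8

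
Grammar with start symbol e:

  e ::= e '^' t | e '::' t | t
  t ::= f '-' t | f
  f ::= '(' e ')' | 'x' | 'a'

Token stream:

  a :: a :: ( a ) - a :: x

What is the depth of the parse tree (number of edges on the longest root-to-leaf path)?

7

[e [e [e [e [t [f a]]] :: [t [f a]]] :: [t [f ( [e [t [f a]]] )] - [t [f a]]]] :: [t [f x]]]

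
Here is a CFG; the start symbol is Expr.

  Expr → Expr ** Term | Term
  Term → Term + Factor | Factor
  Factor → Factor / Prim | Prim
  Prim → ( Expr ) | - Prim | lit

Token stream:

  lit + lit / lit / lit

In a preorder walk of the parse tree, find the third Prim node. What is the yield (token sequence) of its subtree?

lit

[Expr [Term [Term [Factor [Prim lit]]] + [Factor [Factor [Factor [Prim lit]] / [Prim lit]] / [Prim lit]]]]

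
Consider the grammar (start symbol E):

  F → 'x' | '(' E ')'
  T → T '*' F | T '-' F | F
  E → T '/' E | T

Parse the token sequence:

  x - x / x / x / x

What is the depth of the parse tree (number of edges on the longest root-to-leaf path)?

6

[E [T [T [F x]] - [F x]] / [E [T [F x]] / [E [T [F x]] / [E [T [F x]]]]]]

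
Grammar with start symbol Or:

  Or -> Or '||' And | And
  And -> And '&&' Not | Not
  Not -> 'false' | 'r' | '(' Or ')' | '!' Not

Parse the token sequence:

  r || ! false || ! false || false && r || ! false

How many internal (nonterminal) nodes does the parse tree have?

20

[Or [Or [Or [Or [Or [And [Not r]]] || [And [Not ! [Not false]]]] || [And [Not ! [Not false]]]] || [And [And [Not false]] && [Not r]]] || [And [Not ! [Not false]]]]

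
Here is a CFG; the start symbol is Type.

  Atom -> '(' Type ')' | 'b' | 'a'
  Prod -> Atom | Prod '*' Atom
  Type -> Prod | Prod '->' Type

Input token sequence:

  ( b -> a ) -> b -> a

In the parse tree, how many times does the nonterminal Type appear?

[Type [Prod [Atom ( [Type [Prod [Atom b]] -> [Type [Prod [Atom a]]]] )]] -> [Type [Prod [Atom b]] -> [Type [Prod [Atom a]]]]]

5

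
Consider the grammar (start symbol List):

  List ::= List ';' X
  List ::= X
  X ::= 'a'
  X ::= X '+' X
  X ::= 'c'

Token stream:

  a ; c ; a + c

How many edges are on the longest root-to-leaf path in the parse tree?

[List [List [List [X a]] ; [X c]] ; [X [X a] + [X c]]]

4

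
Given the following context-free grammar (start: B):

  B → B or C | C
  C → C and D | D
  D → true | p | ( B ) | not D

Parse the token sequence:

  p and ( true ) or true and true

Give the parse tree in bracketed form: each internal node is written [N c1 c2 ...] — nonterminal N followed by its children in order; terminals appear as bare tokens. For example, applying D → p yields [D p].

[B [B [C [C [D p]] and [D ( [B [C [D true]]] )]]] or [C [C [D true]] and [D true]]]

B
B or C
C or C
C and D or C
D and D or C
p and D or C
p and ( B ) or C
p and ( C ) or C
p and ( D ) or C
p and ( true ) or C
p and ( true ) or C and D
p and ( true ) or D and D
p and ( true ) or true and D
p and ( true ) or true and true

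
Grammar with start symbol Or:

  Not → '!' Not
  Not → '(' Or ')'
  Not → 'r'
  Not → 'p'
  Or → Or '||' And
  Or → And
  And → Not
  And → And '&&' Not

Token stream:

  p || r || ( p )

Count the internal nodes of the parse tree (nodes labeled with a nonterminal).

12

[Or [Or [Or [And [Not p]]] || [And [Not r]]] || [And [Not ( [Or [And [Not p]]] )]]]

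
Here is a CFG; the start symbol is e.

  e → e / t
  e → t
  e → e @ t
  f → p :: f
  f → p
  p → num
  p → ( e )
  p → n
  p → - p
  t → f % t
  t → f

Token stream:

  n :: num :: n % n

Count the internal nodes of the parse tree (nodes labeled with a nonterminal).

[e [t [f [p n] :: [f [p num] :: [f [p n]]]] % [t [f [p n]]]]]

11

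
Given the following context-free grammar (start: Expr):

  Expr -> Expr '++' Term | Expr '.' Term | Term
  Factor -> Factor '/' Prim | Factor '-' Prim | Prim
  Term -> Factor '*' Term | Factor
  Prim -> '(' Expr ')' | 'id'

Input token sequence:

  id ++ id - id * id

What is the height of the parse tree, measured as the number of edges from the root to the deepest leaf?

5

[Expr [Expr [Term [Factor [Prim id]]]] ++ [Term [Factor [Factor [Prim id]] - [Prim id]] * [Term [Factor [Prim id]]]]]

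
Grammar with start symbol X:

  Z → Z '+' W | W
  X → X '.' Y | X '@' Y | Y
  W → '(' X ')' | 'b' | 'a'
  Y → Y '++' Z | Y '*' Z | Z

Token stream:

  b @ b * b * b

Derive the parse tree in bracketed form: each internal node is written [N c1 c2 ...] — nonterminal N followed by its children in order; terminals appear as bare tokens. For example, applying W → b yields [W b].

[X [X [Y [Z [W b]]]] @ [Y [Y [Y [Z [W b]]] * [Z [W b]]] * [Z [W b]]]]

X
X @ Y
Y @ Y
Z @ Y
W @ Y
b @ Y
b @ Y * Z
b @ Y * Z * Z
b @ Z * Z * Z
b @ W * Z * Z
b @ b * Z * Z
b @ b * W * Z
b @ b * b * Z
b @ b * b * W
b @ b * b * b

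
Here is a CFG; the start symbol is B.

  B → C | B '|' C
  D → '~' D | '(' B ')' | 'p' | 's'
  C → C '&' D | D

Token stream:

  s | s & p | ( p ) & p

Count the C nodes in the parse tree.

[B [B [B [C [D s]]] | [C [C [D s]] & [D p]]] | [C [C [D ( [B [C [D p]]] )]] & [D p]]]

6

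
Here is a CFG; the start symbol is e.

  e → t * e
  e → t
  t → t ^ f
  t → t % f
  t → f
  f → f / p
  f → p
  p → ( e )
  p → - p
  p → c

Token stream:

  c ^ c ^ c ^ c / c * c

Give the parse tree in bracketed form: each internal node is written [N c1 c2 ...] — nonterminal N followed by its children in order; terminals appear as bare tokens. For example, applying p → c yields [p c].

[e [t [t [t [t [f [p c]]] ^ [f [p c]]] ^ [f [p c]]] ^ [f [f [p c]] / [p c]]] * [e [t [f [p c]]]]]

e
t * e
t ^ f * e
t ^ f ^ f * e
t ^ f ^ f ^ f * e
f ^ f ^ f ^ f * e
p ^ f ^ f ^ f * e
c ^ f ^ f ^ f * e
c ^ p ^ f ^ f * e
c ^ c ^ f ^ f * e
c ^ c ^ p ^ f * e
c ^ c ^ c ^ f * e
c ^ c ^ c ^ f / p * e
c ^ c ^ c ^ p / p * e
c ^ c ^ c ^ c / p * e
c ^ c ^ c ^ c / c * e
c ^ c ^ c ^ c / c * t
c ^ c ^ c ^ c / c * f
c ^ c ^ c ^ c / c * p
c ^ c ^ c ^ c / c * c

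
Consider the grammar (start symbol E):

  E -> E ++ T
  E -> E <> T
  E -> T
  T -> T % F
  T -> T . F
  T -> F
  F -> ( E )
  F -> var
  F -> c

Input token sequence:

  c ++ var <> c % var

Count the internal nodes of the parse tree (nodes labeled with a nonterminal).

11

[E [E [E [T [F c]]] ++ [T [F var]]] <> [T [T [F c]] % [F var]]]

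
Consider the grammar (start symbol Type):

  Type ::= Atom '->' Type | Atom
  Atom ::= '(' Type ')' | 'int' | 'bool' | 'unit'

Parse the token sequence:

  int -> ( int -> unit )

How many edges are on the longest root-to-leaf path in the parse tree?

6

[Type [Atom int] -> [Type [Atom ( [Type [Atom int] -> [Type [Atom unit]]] )]]]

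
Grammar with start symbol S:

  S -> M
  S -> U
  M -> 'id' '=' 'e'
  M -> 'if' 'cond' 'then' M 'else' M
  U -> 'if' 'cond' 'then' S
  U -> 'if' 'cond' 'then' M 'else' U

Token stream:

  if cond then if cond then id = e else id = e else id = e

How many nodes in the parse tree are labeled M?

5

[S [M if cond then [M if cond then [M id = e] else [M id = e]] else [M id = e]]]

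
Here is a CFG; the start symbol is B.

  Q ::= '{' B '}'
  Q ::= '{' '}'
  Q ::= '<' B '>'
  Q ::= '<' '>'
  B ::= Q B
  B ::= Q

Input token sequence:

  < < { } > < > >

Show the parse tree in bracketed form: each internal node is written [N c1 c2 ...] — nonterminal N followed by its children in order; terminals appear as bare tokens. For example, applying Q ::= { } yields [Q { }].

[B [Q < [B [Q < [B [Q { }]] >] [B [Q < >]]] >]]

B
Q
< B >
< Q B >
< < B > B >
< < Q > B >
< < { } > B >
< < { } > Q >
< < { } > < > >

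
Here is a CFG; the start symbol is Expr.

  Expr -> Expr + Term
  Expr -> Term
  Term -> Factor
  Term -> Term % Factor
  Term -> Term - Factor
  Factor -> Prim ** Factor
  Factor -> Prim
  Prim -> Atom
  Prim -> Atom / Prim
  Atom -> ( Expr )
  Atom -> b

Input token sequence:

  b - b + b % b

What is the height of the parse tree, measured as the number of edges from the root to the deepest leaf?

7

[Expr [Expr [Term [Term [Factor [Prim [Atom b]]]] - [Factor [Prim [Atom b]]]]] + [Term [Term [Factor [Prim [Atom b]]]] % [Factor [Prim [Atom b]]]]]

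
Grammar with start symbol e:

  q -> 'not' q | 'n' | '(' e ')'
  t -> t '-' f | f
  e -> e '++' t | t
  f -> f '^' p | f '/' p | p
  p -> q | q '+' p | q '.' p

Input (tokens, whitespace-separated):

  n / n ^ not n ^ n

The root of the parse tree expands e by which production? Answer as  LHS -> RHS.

[e [t [f [f [f [f [p [q n]]] / [p [q n]]] ^ [p [q not [q n]]]] ^ [p [q n]]]]]

e -> t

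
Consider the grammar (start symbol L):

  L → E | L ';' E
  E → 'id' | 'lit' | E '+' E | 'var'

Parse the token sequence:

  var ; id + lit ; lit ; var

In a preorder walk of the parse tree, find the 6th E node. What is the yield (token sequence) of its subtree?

[L [L [L [L [E var]] ; [E [E id] + [E lit]]] ; [E lit]] ; [E var]]

var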